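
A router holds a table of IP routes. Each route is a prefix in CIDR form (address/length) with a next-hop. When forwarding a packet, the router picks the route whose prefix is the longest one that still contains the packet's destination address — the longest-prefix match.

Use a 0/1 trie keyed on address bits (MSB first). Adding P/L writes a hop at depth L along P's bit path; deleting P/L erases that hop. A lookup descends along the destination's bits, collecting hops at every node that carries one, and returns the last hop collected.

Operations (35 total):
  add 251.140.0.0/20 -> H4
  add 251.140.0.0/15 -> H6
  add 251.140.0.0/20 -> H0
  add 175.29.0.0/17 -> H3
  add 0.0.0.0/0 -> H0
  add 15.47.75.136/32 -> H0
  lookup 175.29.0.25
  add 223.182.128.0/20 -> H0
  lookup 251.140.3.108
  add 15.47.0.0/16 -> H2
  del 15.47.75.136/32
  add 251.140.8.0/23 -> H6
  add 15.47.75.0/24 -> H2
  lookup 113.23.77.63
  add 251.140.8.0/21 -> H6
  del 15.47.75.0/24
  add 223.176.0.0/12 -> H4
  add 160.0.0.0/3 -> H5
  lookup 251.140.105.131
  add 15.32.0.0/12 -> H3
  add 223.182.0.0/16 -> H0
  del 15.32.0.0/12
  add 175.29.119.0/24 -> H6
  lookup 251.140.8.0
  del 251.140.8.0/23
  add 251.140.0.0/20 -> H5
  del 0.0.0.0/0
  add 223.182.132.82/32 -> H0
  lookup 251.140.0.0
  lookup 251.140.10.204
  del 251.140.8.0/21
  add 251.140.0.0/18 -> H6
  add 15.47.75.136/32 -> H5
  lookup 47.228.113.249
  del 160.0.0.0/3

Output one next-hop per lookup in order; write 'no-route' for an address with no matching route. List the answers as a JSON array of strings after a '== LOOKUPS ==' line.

Process each operation:
  + 251.140.0.0/20 (H4) depth=20
  + 251.140.0.0/15 (H6) depth=15
  + 251.140.0.0/20 (H0) depth=20
  + 175.29.0.0/17 (H3) depth=17
  + 0.0.0.0/0 (H0) depth=0
  + 15.47.75.136/32 (H0) depth=32
  Q 175.29.0.25: descend 10101111000111010 ; hops seen [H0,H3] ; pick H3
  + 223.182.128.0/20 (H0) depth=20
  Q 251.140.3.108: descend 11111011100011000000 ; hops seen [H0,H6,H0] ; pick H0
  + 15.47.0.0/16 (H2) depth=16
  del 15.47.75.136/32 (clear depth 32)
  + 251.140.8.0/23 (H6) depth=23
  + 15.47.75.0/24 (H2) depth=24
  Q 113.23.77.63: descend 0 ; hops seen [H0] ; pick H0
  + 251.140.8.0/21 (H6) depth=21
  del 15.47.75.0/24 (clear depth 24)
  + 223.176.0.0/12 (H4) depth=12
  + 160.0.0.0/3 (H5) depth=3
  Q 251.140.105.131: descend 11111011100011000 ; hops seen [H0,H6] ; pick H6
  + 15.32.0.0/12 (H3) depth=12
  + 223.182.0.0/16 (H0) depth=16
  del 15.32.0.0/12 (clear depth 12)
  + 175.29.119.0/24 (H6) depth=24
  Q 251.140.8.0: descend 11111011100011000000100 ; hops seen [H0,H6,H0,H6,H6] ; pick H6
  del 251.140.8.0/23 (clear depth 23)
  + 251.140.0.0/20 (H5) depth=20
  del 0.0.0.0/0 (clear depth 0)
  + 223.182.132.82/32 (H0) depth=32
  Q 251.140.0.0: descend 11111011100011000000 ; hops seen [H6,H5] ; pick H5
  Q 251.140.10.204: descend 1111101110001100000010 ; hops seen [H6,H5,H6] ; pick H6
  del 251.140.8.0/21 (clear depth 21)
  + 251.140.0.0/18 (H6) depth=18
  + 15.47.75.136/32 (H5) depth=32
  Q 47.228.113.249: descend 00 ; hops seen [∅] ; pick no-route
  del 160.0.0.0/3 (clear depth 3)

== LOOKUPS ==
["H3","H0","H0","H6","H6","H5","H6","no-route"]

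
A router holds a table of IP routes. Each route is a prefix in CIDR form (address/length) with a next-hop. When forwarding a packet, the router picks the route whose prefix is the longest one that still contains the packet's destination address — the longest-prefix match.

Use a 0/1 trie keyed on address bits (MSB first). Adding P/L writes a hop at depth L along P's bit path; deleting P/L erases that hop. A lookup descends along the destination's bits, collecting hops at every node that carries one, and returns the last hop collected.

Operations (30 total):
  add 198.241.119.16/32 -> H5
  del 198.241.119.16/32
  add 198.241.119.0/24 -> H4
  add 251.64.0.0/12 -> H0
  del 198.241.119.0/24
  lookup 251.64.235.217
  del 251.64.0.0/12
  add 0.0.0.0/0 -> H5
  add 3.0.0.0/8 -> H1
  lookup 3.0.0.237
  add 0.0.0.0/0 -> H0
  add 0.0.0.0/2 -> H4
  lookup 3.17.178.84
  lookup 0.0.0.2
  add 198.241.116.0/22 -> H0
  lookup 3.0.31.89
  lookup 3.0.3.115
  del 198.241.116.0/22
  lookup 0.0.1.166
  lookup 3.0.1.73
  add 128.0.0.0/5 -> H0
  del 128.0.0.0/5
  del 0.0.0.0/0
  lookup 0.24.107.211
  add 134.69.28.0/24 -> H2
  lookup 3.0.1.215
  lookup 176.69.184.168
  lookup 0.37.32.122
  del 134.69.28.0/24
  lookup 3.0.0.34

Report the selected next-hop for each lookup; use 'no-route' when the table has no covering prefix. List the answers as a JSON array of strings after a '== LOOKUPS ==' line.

Apply in order:
  add 198.241.119.16/32 -> H5 at depth 32
  del 198.241.119.16/32 (clear depth 32)
  add 198.241.119.0/24 -> H4 at depth 24
  add 251.64.0.0/12 -> H0 at depth 12
  del 198.241.119.0/24 (clear depth 24)
  Q 251.64.235.217: descend 111110110100 ; hops seen [H0] ; pick H0
  del 251.64.0.0/12 (clear depth 12)
  add 0.0.0.0/0 -> H5 at depth 0
  add 3.0.0.0/8 -> H1 at depth 8
  Q 3.0.0.237: descend 00000011 ; hops seen [H5,H1] ; pick H1
  add 0.0.0.0/0 -> H0 at depth 0
  add 0.0.0.0/2 -> H4 at depth 2
  Q 3.17.178.84: descend 00000011 ; hops seen [H0,H4,H1] ; pick H1
  Q 0.0.0.2: descend 000000 ; hops seen [H0,H4] ; pick H4
  add 198.241.116.0/22 -> H0 at depth 22
  Q 3.0.31.89: descend 00000011 ; hops seen [H0,H4,H1] ; pick H1
  Q 3.0.3.115: descend 00000011 ; hops seen [H0,H4,H1] ; pick H1
  del 198.241.116.0/22 (clear depth 22)
  Q 0.0.1.166: descend 000000 ; hops seen [H0,H4] ; pick H4
  Q 3.0.1.73: descend 00000011 ; hops seen [H0,H4,H1] ; pick H1
  add 128.0.0.0/5 -> H0 at depth 5
  del 128.0.0.0/5 (clear depth 5)
  del 0.0.0.0/0 (clear depth 0)
  Q 0.24.107.211: descend 000000 ; hops seen [H4] ; pick H4
  add 134.69.28.0/24 -> H2 at depth 24
  Q 3.0.1.215: descend 00000011 ; hops seen [H4,H1] ; pick H1
  Q 176.69.184.168: descend 10 ; hops seen [∅] ; pick no-route
  Q 0.37.32.122: descend 000000 ; hops seen [H4] ; pick H4
  del 134.69.28.0/24 (clear depth 24)
  Q 3.0.0.34: descend 00000011 ; hops seen [H4,H1] ; pick H1

== LOOKUPS ==
["H0","H1","H1","H4","H1","H1","H4","H1","H4","H1","no-route","H4","H1"]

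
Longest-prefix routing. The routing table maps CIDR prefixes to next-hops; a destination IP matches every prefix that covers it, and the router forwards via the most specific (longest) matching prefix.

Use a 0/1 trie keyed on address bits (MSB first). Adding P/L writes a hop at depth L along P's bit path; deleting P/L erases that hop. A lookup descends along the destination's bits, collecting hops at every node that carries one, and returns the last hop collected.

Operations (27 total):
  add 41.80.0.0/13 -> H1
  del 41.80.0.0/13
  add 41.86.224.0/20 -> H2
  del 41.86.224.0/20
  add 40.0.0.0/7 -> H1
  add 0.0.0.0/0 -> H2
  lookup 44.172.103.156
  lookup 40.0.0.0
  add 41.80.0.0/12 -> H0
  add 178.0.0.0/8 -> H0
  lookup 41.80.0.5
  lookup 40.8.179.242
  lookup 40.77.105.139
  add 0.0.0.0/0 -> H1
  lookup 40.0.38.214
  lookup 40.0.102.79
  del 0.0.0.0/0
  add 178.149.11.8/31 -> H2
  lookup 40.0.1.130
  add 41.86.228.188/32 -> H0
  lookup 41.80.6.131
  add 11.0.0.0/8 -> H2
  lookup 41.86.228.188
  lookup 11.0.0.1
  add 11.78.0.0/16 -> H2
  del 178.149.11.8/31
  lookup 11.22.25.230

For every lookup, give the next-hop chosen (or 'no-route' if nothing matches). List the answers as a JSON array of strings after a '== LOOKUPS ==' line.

Trace:
  add 41.80.0.0/13 -> H1 at depth 13
  del 41.80.0.0/13 (clear depth 13)
  add 41.86.224.0/20 -> H2 at depth 20
  del 41.86.224.0/20 (clear depth 20)
  add 40.0.0.0/7 -> H1 at depth 7
  add 0.0.0.0/0 -> H2 at depth 0
  ? 44.172.103.156  path d0:H2→d1:-→d2:-→d3:-→d4:-→d5:-  best=H2
  ? 40.0.0.0  path d0:H2→d1:-→d2:-→d3:-→d4:-→d5:-→d6:-→d7:H1  best=H1
  add 41.80.0.0/12 -> H0 at depth 12
  add 178.0.0.0/8 -> H0 at depth 8
  ? 41.80.0.5  path d0:H2→d1:-→d2:-→d3:-→d4:-→d5:-→d6:-→d7:H1→d8:-→d9:-→d10:-→d11:-→d12:H0→d13:-  best=H0
  ? 40.8.179.242  path d0:H2→d1:-→d2:-→d3:-→d4:-→d5:-→d6:-→d7:H1  best=H1
  ? 40.77.105.139  path d0:H2→d1:-→d2:-→d3:-→d4:-→d5:-→d6:-→d7:H1  best=H1
  add 0.0.0.0/0 -> H1 at depth 0
  ? 40.0.38.214  path d0:H1→d1:-→d2:-→d3:-→d4:-→d5:-→d6:-→d7:H1  best=H1
  ? 40.0.102.79  path d0:H1→d1:-→d2:-→d3:-→d4:-→d5:-→d6:-→d7:H1  best=H1
  del 0.0.0.0/0 (clear depth 0)
  add 178.149.11.8/31 -> H2 at depth 31
  ? 40.0.1.130  path d0:-→d1:-→d2:-→d3:-→d4:-→d5:-→d6:-→d7:H1  best=H1
  add 41.86.228.188/32 -> H0 at depth 32
  ? 41.80.6.131  path d0:-→d1:-→d2:-→d3:-→d4:-→d5:-→d6:-→d7:H1→d8:-→d9:-→d10:-→d11:-→d12:H0→d13:-  best=H0
  add 11.0.0.0/8 -> H2 at depth 8
  ? 41.86.228.188  path d0:-→d1:-→d2:-→d3:-→d4:-→d5:-→d6:-→d7:H1→d8:-→d9:-→d10:-→d11:-→d12:H0→d13:-→d14:-→d15:-→d16:-→d17:-→d18:-→d19:-→d20:-→d21:-→d22:-→d23:-→d24:-→d25:-→d26:-→d27:-→d28:-→d29:-→d30:-→d31:-→d32:H0  best=H0
  ? 11.0.0.1  path d0:-→d1:-→d2:-→d3:-→d4:-→d5:-→d6:-→d7:-→d8:H2  best=H2
  add 11.78.0.0/16 -> H2 at depth 16
  del 178.149.11.8/31 (clear depth 31)
  ? 11.22.25.230  path d0:-→d1:-→d2:-→d3:-→d4:-→d5:-→d6:-→d7:-→d8:H2→d9:-  best=H2

== LOOKUPS ==
["H2","H1","H0","H1","H1","H1","H1","H1","H0","H0","H2","H2"]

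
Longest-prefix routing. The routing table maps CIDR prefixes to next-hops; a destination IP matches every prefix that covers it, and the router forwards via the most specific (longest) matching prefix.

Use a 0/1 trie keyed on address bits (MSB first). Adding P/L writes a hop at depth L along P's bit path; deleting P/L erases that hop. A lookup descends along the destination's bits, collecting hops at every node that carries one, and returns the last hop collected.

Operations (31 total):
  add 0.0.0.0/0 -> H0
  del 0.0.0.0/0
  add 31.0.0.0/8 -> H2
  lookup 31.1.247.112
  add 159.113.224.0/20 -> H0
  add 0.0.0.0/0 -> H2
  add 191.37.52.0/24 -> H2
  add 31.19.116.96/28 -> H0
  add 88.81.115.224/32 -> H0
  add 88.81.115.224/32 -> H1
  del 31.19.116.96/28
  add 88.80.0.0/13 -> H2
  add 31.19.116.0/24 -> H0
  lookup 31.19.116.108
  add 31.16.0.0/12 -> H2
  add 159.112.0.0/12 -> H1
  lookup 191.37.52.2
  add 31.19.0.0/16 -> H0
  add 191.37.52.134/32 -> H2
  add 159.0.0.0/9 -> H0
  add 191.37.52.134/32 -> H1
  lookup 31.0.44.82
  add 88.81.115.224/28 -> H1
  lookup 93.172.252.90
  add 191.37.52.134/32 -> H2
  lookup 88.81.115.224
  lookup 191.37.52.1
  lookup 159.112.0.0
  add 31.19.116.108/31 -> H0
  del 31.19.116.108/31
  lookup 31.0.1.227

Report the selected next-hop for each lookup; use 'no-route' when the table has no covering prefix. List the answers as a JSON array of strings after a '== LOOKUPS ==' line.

Process each operation:
  + 0.0.0.0/0 (H0) depth=0
  del 0.0.0.0/0 (clear depth 0)
  + 31.0.0.0/8 (H2) depth=8
  lookup 31.1.247.112: bits 00011111 walk d0:-→d1:-→d2:-→d3:-→d4:-→d5:-→d6:-→d7:-→d8:H2 -> H2
  + 159.113.224.0/20 (H0) depth=20
  + 0.0.0.0/0 (H2) depth=0
  + 191.37.52.0/24 (H2) depth=24
  + 31.19.116.96/28 (H0) depth=28
  + 88.81.115.224/32 (H0) depth=32
  + 88.81.115.224/32 (H1) depth=32
  del 31.19.116.96/28 (clear depth 28)
  + 88.80.0.0/13 (H2) depth=13
  + 31.19.116.0/24 (H0) depth=24
  lookup 31.19.116.108: bits 0001111100010011011101000110 walk d0:H2→d1:-→d2:-→d3:-→d4:-→d5:-→d6:-→d7:-→d8:H2→d9:-→d10:-→d11:-→d12:-→d13:-→d14:-→d15:-→d16:-→d17:-→d18:-→d19:-→d20:-→d21:-→d22:-→d23:-→d24:H0→d25:-→d26:-→d27:-→d28:- -> H0
  + 31.16.0.0/12 (H2) depth=12
  + 159.112.0.0/12 (H1) depth=12
  lookup 191.37.52.2: bits 101111110010010100110100 walk d0:H2→d1:-→d2:-→d3:-→d4:-→d5:-→d6:-→d7:-→d8:-→d9:-→d10:-→d11:-→d12:-→d13:-→d14:-→d15:-→d16:-→d17:-→d18:-→d19:-→d20:-→d21:-→d22:-→d23:-→d24:H2 -> H2
  + 31.19.0.0/16 (H0) depth=16
  + 191.37.52.134/32 (H2) depth=32
  + 159.0.0.0/9 (H0) depth=9
  + 191.37.52.134/32 (H1) depth=32
  lookup 31.0.44.82: bits 00011111000 walk d0:H2→d1:-→d2:-→d3:-→d4:-→d5:-→d6:-→d7:-→d8:H2→d9:-→d10:-→d11:- -> H2
  + 88.81.115.224/28 (H1) depth=28
  lookup 93.172.252.90: bits 01011 walk d0:H2→d1:-→d2:-→d3:-→d4:-→d5:- -> H2
  + 191.37.52.134/32 (H2) depth=32
  lookup 88.81.115.224: bits 01011000010100010111001111100000 walk d0:H2→d1:-→d2:-→d3:-→d4:-→d5:-→d6:-→d7:-→d8:-→d9:-→d10:-→d11:-→d12:-→d13:H2→d14:-→d15:-→d16:-→d17:-→d18:-→d19:-→d20:-→d21:-→d22:-→d23:-→d24:-→d25:-→d26:-→d27:-→d28:H1→d29:-→d30:-→d31:-→d32:H1 -> H1
  lookup 191.37.52.1: bits 101111110010010100110100 walk d0:H2→d1:-→d2:-→d3:-→d4:-→d5:-→d6:-→d7:-→d8:-→d9:-→d10:-→d11:-→d12:-→d13:-→d14:-→d15:-→d16:-→d17:-→d18:-→d19:-→d20:-→d21:-→d22:-→d23:-→d24:H2 -> H2
  lookup 159.112.0.0: bits 100111110111000 walk d0:H2→d1:-→d2:-→d3:-→d4:-→d5:-→d6:-→d7:-→d8:-→d9:H0→d10:-→d11:-→d12:H1→d13:-→d14:-→d15:- -> H1
  + 31.19.116.108/31 (H0) depth=31
  del 31.19.116.108/31 (clear depth 31)
  lookup 31.0.1.227: bits 00011111000 walk d0:H2→d1:-→d2:-→d3:-→d4:-→d5:-→d6:-→d7:-→d8:H2→d9:-→d10:-→d11:- -> H2

== LOOKUPS ==
["H2","H0","H2","H2","H2","H1","H2","H1","H2"]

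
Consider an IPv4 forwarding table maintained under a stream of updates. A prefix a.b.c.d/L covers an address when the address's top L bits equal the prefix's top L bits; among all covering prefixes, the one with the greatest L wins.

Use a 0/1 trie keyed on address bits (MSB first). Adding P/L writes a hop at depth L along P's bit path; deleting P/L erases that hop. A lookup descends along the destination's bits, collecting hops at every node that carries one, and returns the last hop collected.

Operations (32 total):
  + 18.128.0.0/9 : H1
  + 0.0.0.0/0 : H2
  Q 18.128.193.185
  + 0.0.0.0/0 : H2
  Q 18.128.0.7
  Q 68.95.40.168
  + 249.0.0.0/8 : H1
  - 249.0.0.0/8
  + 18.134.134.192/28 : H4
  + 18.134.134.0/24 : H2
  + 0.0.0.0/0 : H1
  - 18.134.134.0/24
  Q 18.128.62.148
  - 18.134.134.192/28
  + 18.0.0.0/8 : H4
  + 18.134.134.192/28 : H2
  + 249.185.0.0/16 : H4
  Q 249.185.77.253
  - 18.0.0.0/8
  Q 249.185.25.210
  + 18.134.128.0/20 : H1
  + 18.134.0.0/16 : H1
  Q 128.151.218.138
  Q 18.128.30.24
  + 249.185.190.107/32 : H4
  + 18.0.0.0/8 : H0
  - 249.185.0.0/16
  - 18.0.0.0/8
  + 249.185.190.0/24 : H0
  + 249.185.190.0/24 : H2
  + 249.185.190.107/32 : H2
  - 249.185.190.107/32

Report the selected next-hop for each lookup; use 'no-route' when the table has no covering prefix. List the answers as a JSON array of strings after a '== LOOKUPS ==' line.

Apply in order:
  add 18.128.0.0/9 -> H1 at depth 9
  add 0.0.0.0/0 -> H2 at depth 0
  lookup 18.128.193.185: bits 000100101 walk d0:H2→d1:-→d2:-→d3:-→d4:-→d5:-→d6:-→d7:-→d8:-→d9:H1 -> H1
  add 0.0.0.0/0 -> H2 at depth 0
  lookup 18.128.0.7: bits 000100101 walk d0:H2→d1:-→d2:-→d3:-→d4:-→d5:-→d6:-→d7:-→d8:-→d9:H1 -> H1
  lookup 68.95.40.168: bits 0 walk d0:H2→d1:- -> H2
  add 249.0.0.0/8 -> H1 at depth 8
  - 249.0.0.0/8 clear@8
  add 18.134.134.192/28 -> H4 at depth 28
  add 18.134.134.0/24 -> H2 at depth 24
  add 0.0.0.0/0 -> H1 at depth 0
  - 18.134.134.0/24 clear@24
  lookup 18.128.62.148: bits 0001001010000 walk d0:H1→d1:-→d2:-→d3:-→d4:-→d5:-→d6:-→d7:-→d8:-→d9:H1→d10:-→d11:-→d12:-→d13:- -> H1
  - 18.134.134.192/28 clear@28
  add 18.0.0.0/8 -> H4 at depth 8
  add 18.134.134.192/28 -> H2 at depth 28
  add 249.185.0.0/16 -> H4 at depth 16
  lookup 249.185.77.253: bits 1111100110111001 walk d0:H1→d1:-→d2:-→d3:-→d4:-→d5:-→d6:-→d7:-→d8:-→d9:-→d10:-→d11:-→d12:-→d13:-→d14:-→d15:-→d16:H4 -> H4
  - 18.0.0.0/8 clear@8
  lookup 249.185.25.210: bits 1111100110111001 walk d0:H1→d1:-→d2:-→d3:-→d4:-→d5:-→d6:-→d7:-→d8:-→d9:-→d10:-→d11:-→d12:-→d13:-→d14:-→d15:-→d16:H4 -> H4
  add 18.134.128.0/20 -> H1 at depth 20
  add 18.134.0.0/16 -> H1 at depth 16
  lookup 128.151.218.138: bits 1 walk d0:H1→d1:- -> H1
  lookup 18.128.30.24: bits 0001001010000 walk d0:H1→d1:-→d2:-→d3:-→d4:-→d5:-→d6:-→d7:-→d8:-→d9:H1→d10:-→d11:-→d12:-→d13:- -> H1
  add 249.185.190.107/32 -> H4 at depth 32
  add 18.0.0.0/8 -> H0 at depth 8
  - 249.185.0.0/16 clear@16
  - 18.0.0.0/8 clear@8
  add 249.185.190.0/24 -> H0 at depth 24
  add 249.185.190.0/24 -> H2 at depth 24
  add 249.185.190.107/32 -> H2 at depth 32
  - 249.185.190.107/32 clear@32

== LOOKUPS ==
["H1","H1","H2","H1","H4","H4","H1","H1"]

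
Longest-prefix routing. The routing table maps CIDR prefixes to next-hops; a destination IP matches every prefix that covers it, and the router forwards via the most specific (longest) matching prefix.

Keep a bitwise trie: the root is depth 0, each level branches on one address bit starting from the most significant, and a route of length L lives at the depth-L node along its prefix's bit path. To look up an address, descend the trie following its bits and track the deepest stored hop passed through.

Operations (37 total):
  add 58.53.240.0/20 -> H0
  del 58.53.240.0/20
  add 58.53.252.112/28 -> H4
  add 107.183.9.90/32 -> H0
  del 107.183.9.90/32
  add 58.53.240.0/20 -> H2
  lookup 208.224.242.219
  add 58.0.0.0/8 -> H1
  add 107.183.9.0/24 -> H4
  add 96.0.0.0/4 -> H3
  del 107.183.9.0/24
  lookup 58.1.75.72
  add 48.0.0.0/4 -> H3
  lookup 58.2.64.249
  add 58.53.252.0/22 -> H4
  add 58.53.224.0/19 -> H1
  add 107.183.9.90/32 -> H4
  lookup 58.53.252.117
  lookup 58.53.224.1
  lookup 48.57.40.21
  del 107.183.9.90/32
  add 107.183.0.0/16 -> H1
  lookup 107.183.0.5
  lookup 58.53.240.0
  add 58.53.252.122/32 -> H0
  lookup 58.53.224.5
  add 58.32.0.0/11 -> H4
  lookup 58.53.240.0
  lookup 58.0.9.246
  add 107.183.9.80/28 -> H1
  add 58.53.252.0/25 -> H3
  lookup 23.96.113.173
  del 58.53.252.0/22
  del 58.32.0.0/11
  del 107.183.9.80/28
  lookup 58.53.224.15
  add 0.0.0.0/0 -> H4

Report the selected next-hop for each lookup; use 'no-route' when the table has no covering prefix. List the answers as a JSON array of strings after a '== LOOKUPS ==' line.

Process each operation:
  add 58.53.240.0/20 -> H0 at depth 20
  del 58.53.240.0/20 (clear depth 20)
  add 58.53.252.112/28 -> H4 at depth 28
  add 107.183.9.90/32 -> H0 at depth 32
  del 107.183.9.90/32 (clear depth 32)
  add 58.53.240.0/20 -> H2 at depth 20
  Q 208.224.242.219: descend ε ; hops seen [∅] ; pick no-route
  add 58.0.0.0/8 -> H1 at depth 8
  add 107.183.9.0/24 -> H4 at depth 24
  add 96.0.0.0/4 -> H3 at depth 4
  del 107.183.9.0/24 (clear depth 24)
  Q 58.1.75.72: descend 0011101000 ; hops seen [H1] ; pick H1
  add 48.0.0.0/4 -> H3 at depth 4
  Q 58.2.64.249: descend 0011101000 ; hops seen [H3,H1] ; pick H1
  add 58.53.252.0/22 -> H4 at depth 22
  add 58.53.224.0/19 -> H1 at depth 19
  add 107.183.9.90/32 -> H4 at depth 32
  Q 58.53.252.117: descend 0011101000110101111111000111 ; hops seen [H3,H1,H1,H2,H4,H4] ; pick H4
  Q 58.53.224.1: descend 0011101000110101111 ; hops seen [H3,H1,H1] ; pick H1
  Q 48.57.40.21: descend 0011 ; hops seen [H3] ; pick H3
  del 107.183.9.90/32 (clear depth 32)
  add 107.183.0.0/16 -> H1 at depth 16
  Q 107.183.0.5: descend 01101011101101110000 ; hops seen [H3,H1] ; pick H1
  Q 58.53.240.0: descend 00111010001101011111 ; hops seen [H3,H1,H1,H2] ; pick H2
  add 58.53.252.122/32 -> H0 at depth 32
  Q 58.53.224.5: descend 0011101000110101111 ; hops seen [H3,H1,H1] ; pick H1
  add 58.32.0.0/11 -> H4 at depth 11
  Q 58.53.240.0: descend 00111010001101011111 ; hops seen [H3,H1,H4,H1,H2] ; pick H2
  Q 58.0.9.246: descend 0011101000 ; hops seen [H3,H1] ; pick H1
  add 107.183.9.80/28 -> H1 at depth 28
  add 58.53.252.0/25 -> H3 at depth 25
  Q 23.96.113.173: descend 00 ; hops seen [∅] ; pick no-route
  del 58.53.252.0/22 (clear depth 22)
  del 58.32.0.0/11 (clear depth 11)
  del 107.183.9.80/28 (clear depth 28)
  Q 58.53.224.15: descend 0011101000110101111 ; hops seen [H3,H1,H1] ; pick H1
  add 0.0.0.0/0 -> H4 at depth 0

== LOOKUPS ==
["no-route","H1","H1","H4","H1","H3","H1","H2","H1","H2","H1","no-route","H1"]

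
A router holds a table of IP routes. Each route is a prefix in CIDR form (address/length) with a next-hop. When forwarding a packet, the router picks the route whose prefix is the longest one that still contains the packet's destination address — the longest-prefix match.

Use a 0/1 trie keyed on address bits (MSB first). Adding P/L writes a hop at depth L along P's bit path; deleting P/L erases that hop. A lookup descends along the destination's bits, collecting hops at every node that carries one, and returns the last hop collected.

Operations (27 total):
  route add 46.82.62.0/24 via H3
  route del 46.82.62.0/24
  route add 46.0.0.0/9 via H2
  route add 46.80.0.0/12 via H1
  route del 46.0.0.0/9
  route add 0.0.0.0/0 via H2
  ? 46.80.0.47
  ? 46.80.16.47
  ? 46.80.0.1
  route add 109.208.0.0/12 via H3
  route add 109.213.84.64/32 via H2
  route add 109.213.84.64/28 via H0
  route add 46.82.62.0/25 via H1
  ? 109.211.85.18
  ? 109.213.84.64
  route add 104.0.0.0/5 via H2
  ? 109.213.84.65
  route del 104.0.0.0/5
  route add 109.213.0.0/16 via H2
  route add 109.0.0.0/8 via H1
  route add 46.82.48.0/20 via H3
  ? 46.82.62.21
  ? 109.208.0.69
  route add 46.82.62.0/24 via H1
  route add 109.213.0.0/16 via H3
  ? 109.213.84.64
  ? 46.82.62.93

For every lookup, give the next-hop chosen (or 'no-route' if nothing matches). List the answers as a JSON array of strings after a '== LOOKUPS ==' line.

Trace:
  add 46.82.62.0/24 -> H3 at depth 24
  del 46.82.62.0/24 (clear depth 24)
  add 46.0.0.0/9 -> H2 at depth 9
  add 46.80.0.0/12 -> H1 at depth 12
  del 46.0.0.0/9 (clear depth 9)
  add 0.0.0.0/0 -> H2 at depth 0
  Q 46.80.0.47: descend 00101110010100 ; hops seen [H2,H1] ; pick H1
  Q 46.80.16.47: descend 00101110010100 ; hops seen [H2,H1] ; pick H1
  Q 46.80.0.1: descend 00101110010100 ; hops seen [H2,H1] ; pick H1
  add 109.208.0.0/12 -> H3 at depth 12
  add 109.213.84.64/32 -> H2 at depth 32
  add 109.213.84.64/28 -> H0 at depth 28
  add 46.82.62.0/25 -> H1 at depth 25
  Q 109.211.85.18: descend 0110110111010 ; hops seen [H2,H3] ; pick H3
  Q 109.213.84.64: descend 01101101110101010101010001000000 ; hops seen [H2,H3,H0,H2] ; pick H2
  add 104.0.0.0/5 -> H2 at depth 5
  Q 109.213.84.65: descend 0110110111010101010101000100000 ; hops seen [H2,H2,H3,H0] ; pick H0
  del 104.0.0.0/5 (clear depth 5)
  add 109.213.0.0/16 -> H2 at depth 16
  add 109.0.0.0/8 -> H1 at depth 8
  add 46.82.48.0/20 -> H3 at depth 20
  Q 46.82.62.21: descend 0010111001010010001111100 ; hops seen [H2,H1,H3,H1] ; pick H1
  Q 109.208.0.69: descend 0110110111010 ; hops seen [H2,H1,H3] ; pick H3
  add 46.82.62.0/24 -> H1 at depth 24
  add 109.213.0.0/16 -> H3 at depth 16
  Q 109.213.84.64: descend 01101101110101010101010001000000 ; hops seen [H2,H1,H3,H3,H0,H2] ; pick H2
  Q 46.82.62.93: descend 0010111001010010001111100 ; hops seen [H2,H1,H3,H1,H1] ; pick H1

== LOOKUPS ==
["H1","H1","H1","H3","H2","H0","H1","H3","H2","H1"]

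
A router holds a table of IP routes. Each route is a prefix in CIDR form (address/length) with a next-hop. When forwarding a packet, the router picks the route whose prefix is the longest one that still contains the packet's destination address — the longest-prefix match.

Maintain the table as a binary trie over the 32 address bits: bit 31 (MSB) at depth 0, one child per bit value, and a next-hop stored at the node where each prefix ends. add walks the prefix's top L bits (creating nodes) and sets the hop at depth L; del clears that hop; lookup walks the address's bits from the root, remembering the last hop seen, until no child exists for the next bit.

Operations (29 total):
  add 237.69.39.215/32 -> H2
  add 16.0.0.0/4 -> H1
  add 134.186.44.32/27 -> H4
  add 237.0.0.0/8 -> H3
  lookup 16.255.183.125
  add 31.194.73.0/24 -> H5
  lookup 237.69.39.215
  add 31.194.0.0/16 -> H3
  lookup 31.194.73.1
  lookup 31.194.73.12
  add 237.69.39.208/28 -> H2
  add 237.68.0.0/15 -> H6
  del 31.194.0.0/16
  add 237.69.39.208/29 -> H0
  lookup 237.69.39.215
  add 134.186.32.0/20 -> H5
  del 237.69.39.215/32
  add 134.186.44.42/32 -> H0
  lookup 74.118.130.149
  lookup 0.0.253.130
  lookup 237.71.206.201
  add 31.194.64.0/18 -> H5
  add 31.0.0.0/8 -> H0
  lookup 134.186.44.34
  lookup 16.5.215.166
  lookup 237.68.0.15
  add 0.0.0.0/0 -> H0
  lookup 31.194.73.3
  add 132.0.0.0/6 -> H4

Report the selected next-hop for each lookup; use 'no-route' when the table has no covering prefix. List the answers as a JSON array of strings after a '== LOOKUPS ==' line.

Trace:
  add 237.69.39.215/32 -> H2 at depth 32
  add 16.0.0.0/4 -> H1 at depth 4
  add 134.186.44.32/27 -> H4 at depth 27
  add 237.0.0.0/8 -> H3 at depth 8
  lookup 16.255.183.125: bits 0001 walk d0:-→d1:-→d2:-→d3:-→d4:H1 -> H1
  add 31.194.73.0/24 -> H5 at depth 24
  lookup 237.69.39.215: bits 11101101010001010010011111010111 walk d0:-→d1:-→d2:-→d3:-→d4:-→d5:-→d6:-→d7:-→d8:H3→d9:-→d10:-→d11:-→d12:-→d13:-→d14:-→d15:-→d16:-→d17:-→d18:-→d19:-→d20:-→d21:-→d22:-→d23:-→d24:-→d25:-→d26:-→d27:-→d28:-→d29:-→d30:-→d31:-→d32:H2 -> H2
  add 31.194.0.0/16 -> H3 at depth 16
  lookup 31.194.73.1: bits 000111111100001001001001 walk d0:-→d1:-→d2:-→d3:-→d4:H1→d5:-→d6:-→d7:-→d8:-→d9:-→d10:-→d11:-→d12:-→d13:-→d14:-→d15:-→d16:H3→d17:-→d18:-→d19:-→d20:-→d21:-→d22:-→d23:-→d24:H5 -> H5
  lookup 31.194.73.12: bits 000111111100001001001001 walk d0:-→d1:-→d2:-→d3:-→d4:H1→d5:-→d6:-→d7:-→d8:-→d9:-→d10:-→d11:-→d12:-→d13:-→d14:-→d15:-→d16:H3→d17:-→d18:-→d19:-→d20:-→d21:-→d22:-→d23:-→d24:H5 -> H5
  add 237.69.39.208/28 -> H2 at depth 28
  add 237.68.0.0/15 -> H6 at depth 15
  del 31.194.0.0/16 (clear depth 16)
  add 237.69.39.208/29 -> H0 at depth 29
  lookup 237.69.39.215: bits 11101101010001010010011111010111 walk d0:-→d1:-→d2:-→d3:-→d4:-→d5:-→d6:-→d7:-→d8:H3→d9:-→d10:-→d11:-→d12:-→d13:-→d14:-→d15:H6→d16:-→d17:-→d18:-→d19:-→d20:-→d21:-→d22:-→d23:-→d24:-→d25:-→d26:-→d27:-→d28:H2→d29:H0→d30:-→d31:-→d32:H2 -> H2
  add 134.186.32.0/20 -> H5 at depth 20
  del 237.69.39.215/32 (clear depth 32)
  add 134.186.44.42/32 -> H0 at depth 32
  lookup 74.118.130.149: bits 0 walk d0:-→d1:- -> no-route
  lookup 0.0.253.130: bits 000 walk d0:-→d1:-→d2:-→d3:- -> no-route
  lookup 237.71.206.201: bits 11101101010001 walk d0:-→d1:-→d2:-→d3:-→d4:-→d5:-→d6:-→d7:-→d8:H3→d9:-→d10:-→d11:-→d12:-→d13:-→d14:- -> H3
  add 31.194.64.0/18 -> H5 at depth 18
  add 31.0.0.0/8 -> H0 at depth 8
  lookup 134.186.44.34: bits 1000011010111010001011000010 walk d0:-→d1:-→d2:-→d3:-→d4:-→d5:-→d6:-→d7:-→d8:-→d9:-→d10:-→d11:-→d12:-→d13:-→d14:-→d15:-→d16:-→d17:-→d18:-→d19:-→d20:H5→d21:-→d22:-→d23:-→d24:-→d25:-→d26:-→d27:H4→d28:- -> H4
  lookup 16.5.215.166: bits 0001 walk d0:-→d1:-→d2:-→d3:-→d4:H1 -> H1
  lookup 237.68.0.15: bits 111011010100010 walk d0:-→d1:-→d2:-→d3:-→d4:-→d5:-→d6:-→d7:-→d8:H3→d9:-→d10:-→d11:-→d12:-→d13:-→d14:-→d15:H6 -> H6
  add 0.0.0.0/0 -> H0 at depth 0
  lookup 31.194.73.3: bits 000111111100001001001001 walk d0:H0→d1:-→d2:-→d3:-→d4:H1→d5:-→d6:-→d7:-→d8:H0→d9:-→d10:-→d11:-→d12:-→d13:-→d14:-→d15:-→d16:-→d17:-→d18:H5→d19:-→d20:-→d21:-→d22:-→d23:-→d24:H5 -> H5
  add 132.0.0.0/6 -> H4 at depth 6

== LOOKUPS ==
["H1","H2","H5","H5","H2","no-route","no-route","H3","H4","H1","H6","H5"]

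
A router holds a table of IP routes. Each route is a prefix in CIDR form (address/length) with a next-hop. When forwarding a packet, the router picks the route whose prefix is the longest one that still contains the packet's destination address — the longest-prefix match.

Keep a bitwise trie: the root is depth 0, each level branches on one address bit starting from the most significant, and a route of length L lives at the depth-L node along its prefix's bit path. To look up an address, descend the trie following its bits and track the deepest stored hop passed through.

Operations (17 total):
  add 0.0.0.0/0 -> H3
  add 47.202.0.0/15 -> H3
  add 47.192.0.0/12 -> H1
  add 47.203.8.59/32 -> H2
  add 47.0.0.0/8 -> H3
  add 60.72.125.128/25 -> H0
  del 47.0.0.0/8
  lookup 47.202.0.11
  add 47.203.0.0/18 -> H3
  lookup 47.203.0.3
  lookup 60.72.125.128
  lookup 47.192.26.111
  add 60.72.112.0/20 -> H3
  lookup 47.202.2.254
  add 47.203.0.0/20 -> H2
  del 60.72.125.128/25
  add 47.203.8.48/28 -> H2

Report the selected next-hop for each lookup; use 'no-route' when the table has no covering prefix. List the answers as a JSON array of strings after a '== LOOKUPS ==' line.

Trace:
  add 0.0.0.0/0 -> H3 at depth 0
  add 47.202.0.0/15 -> H3 at depth 15
  add 47.192.0.0/12 -> H1 at depth 12
  add 47.203.8.59/32 -> H2 at depth 32
  add 47.0.0.0/8 -> H3 at depth 8
  add 60.72.125.128/25 -> H0 at depth 25
  - 47.0.0.0/8 clear@8
  ? 47.202.0.11  path d0:H3→d1:-→d2:-→d3:-→d4:-→d5:-→d6:-→d7:-→d8:-→d9:-→d10:-→d11:-→d12:H1→d13:-→d14:-→d15:H3  best=H3
  add 47.203.0.0/18 -> H3 at depth 18
  ? 47.203.0.3  path d0:H3→d1:-→d2:-→d3:-→d4:-→d5:-→d6:-→d7:-→d8:-→d9:-→d10:-→d11:-→d12:H1→d13:-→d14:-→d15:H3→d16:-→d17:-→d18:H3→d19:-→d20:-  best=H3
  ? 60.72.125.128  path d0:H3→d1:-→d2:-→d3:-→d4:-→d5:-→d6:-→d7:-→d8:-→d9:-→d10:-→d11:-→d12:-→d13:-→d14:-→d15:-→d16:-→d17:-→d18:-→d19:-→d20:-→d21:-→d22:-→d23:-→d24:-→d25:H0  best=H0
  ? 47.192.26.111  path d0:H3→d1:-→d2:-→d3:-→d4:-→d5:-→d6:-→d7:-→d8:-→d9:-→d10:-→d11:-→d12:H1  best=H1
  add 60.72.112.0/20 -> H3 at depth 20
  ? 47.202.2.254  path d0:H3→d1:-→d2:-→d3:-→d4:-→d5:-→d6:-→d7:-→d8:-→d9:-→d10:-→d11:-→d12:H1→d13:-→d14:-→d15:H3  best=H3
  add 47.203.0.0/20 -> H2 at depth 20
  - 60.72.125.128/25 clear@25
  add 47.203.8.48/28 -> H2 at depth 28

== LOOKUPS ==
["H3","H3","H0","H1","H3"]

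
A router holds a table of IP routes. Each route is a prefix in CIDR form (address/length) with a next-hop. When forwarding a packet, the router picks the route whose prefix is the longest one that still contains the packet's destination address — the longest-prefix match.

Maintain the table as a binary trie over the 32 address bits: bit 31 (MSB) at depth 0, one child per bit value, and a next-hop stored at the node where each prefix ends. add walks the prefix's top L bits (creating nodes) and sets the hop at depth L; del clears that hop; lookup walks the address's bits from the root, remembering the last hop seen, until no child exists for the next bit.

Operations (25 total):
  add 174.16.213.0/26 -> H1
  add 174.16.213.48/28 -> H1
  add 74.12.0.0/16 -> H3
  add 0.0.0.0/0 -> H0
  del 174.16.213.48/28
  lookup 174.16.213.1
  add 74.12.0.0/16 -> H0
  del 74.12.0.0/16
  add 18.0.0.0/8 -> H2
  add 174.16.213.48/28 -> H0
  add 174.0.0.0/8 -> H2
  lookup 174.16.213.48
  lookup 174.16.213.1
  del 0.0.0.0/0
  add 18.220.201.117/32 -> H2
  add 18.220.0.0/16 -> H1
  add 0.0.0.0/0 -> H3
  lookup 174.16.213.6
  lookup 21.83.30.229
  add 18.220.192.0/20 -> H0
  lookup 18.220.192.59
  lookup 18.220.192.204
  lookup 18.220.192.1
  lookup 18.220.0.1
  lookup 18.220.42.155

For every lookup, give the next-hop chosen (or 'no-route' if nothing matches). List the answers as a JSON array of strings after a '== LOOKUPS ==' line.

Process each operation:
  + 174.16.213.0/26 (H1) depth=26
  + 174.16.213.48/28 (H1) depth=28
  + 74.12.0.0/16 (H3) depth=16
  + 0.0.0.0/0 (H0) depth=0
  del 174.16.213.48/28 (clear depth 28)
  ? 174.16.213.1  path d0:H0→d1:-→d2:-→d3:-→d4:-→d5:-→d6:-→d7:-→d8:-→d9:-→d10:-→d11:-→d12:-→d13:-→d14:-→d15:-→d16:-→d17:-→d18:-→d19:-→d20:-→d21:-→d22:-→d23:-→d24:-→d25:-→d26:H1  best=H1
  + 74.12.0.0/16 (H0) depth=16
  del 74.12.0.0/16 (clear depth 16)
  + 18.0.0.0/8 (H2) depth=8
  + 174.16.213.48/28 (H0) depth=28
  + 174.0.0.0/8 (H2) depth=8
  ? 174.16.213.48  path d0:H0→d1:-→d2:-→d3:-→d4:-→d5:-→d6:-→d7:-→d8:H2→d9:-→d10:-→d11:-→d12:-→d13:-→d14:-→d15:-→d16:-→d17:-→d18:-→d19:-→d20:-→d21:-→d22:-→d23:-→d24:-→d25:-→d26:H1→d27:-→d28:H0  best=H0
  ? 174.16.213.1  path d0:H0→d1:-→d2:-→d3:-→d4:-→d5:-→d6:-→d7:-→d8:H2→d9:-→d10:-→d11:-→d12:-→d13:-→d14:-→d15:-→d16:-→d17:-→d18:-→d19:-→d20:-→d21:-→d22:-→d23:-→d24:-→d25:-→d26:H1  best=H1
  del 0.0.0.0/0 (clear depth 0)
  + 18.220.201.117/32 (H2) depth=32
  + 18.220.0.0/16 (H1) depth=16
  + 0.0.0.0/0 (H3) depth=0
  ? 174.16.213.6  path d0:H3→d1:-→d2:-→d3:-→d4:-→d5:-→d6:-→d7:-→d8:H2→d9:-→d10:-→d11:-→d12:-→d13:-→d14:-→d15:-→d16:-→d17:-→d18:-→d19:-→d20:-→d21:-→d22:-→d23:-→d24:-→d25:-→d26:H1  best=H1
  ? 21.83.30.229  path d0:H3→d1:-→d2:-→d3:-→d4:-→d5:-  best=H3
  + 18.220.192.0/20 (H0) depth=20
  ? 18.220.192.59  path d0:H3→d1:-→d2:-→d3:-→d4:-→d5:-→d6:-→d7:-→d8:H2→d9:-→d10:-→d11:-→d12:-→d13:-→d14:-→d15:-→d16:H1→d17:-→d18:-→d19:-→d20:H0  best=H0
  ? 18.220.192.204  path d0:H3→d1:-→d2:-→d3:-→d4:-→d5:-→d6:-→d7:-→d8:H2→d9:-→d10:-→d11:-→d12:-→d13:-→d14:-→d15:-→d16:H1→d17:-→d18:-→d19:-→d20:H0  best=H0
  ? 18.220.192.1  path d0:H3→d1:-→d2:-→d3:-→d4:-→d5:-→d6:-→d7:-→d8:H2→d9:-→d10:-→d11:-→d12:-→d13:-→d14:-→d15:-→d16:H1→d17:-→d18:-→d19:-→d20:H0  best=H0
  ? 18.220.0.1  path d0:H3→d1:-→d2:-→d3:-→d4:-→d5:-→d6:-→d7:-→d8:H2→d9:-→d10:-→d11:-→d12:-→d13:-→d14:-→d15:-→d16:H1  best=H1
  ? 18.220.42.155  path d0:H3→d1:-→d2:-→d3:-→d4:-→d5:-→d6:-→d7:-→d8:H2→d9:-→d10:-→d11:-→d12:-→d13:-→d14:-→d15:-→d16:H1  best=H1

== LOOKUPS ==
["H1","H0","H1","H1","H3","H0","H0","H0","H1","H1"]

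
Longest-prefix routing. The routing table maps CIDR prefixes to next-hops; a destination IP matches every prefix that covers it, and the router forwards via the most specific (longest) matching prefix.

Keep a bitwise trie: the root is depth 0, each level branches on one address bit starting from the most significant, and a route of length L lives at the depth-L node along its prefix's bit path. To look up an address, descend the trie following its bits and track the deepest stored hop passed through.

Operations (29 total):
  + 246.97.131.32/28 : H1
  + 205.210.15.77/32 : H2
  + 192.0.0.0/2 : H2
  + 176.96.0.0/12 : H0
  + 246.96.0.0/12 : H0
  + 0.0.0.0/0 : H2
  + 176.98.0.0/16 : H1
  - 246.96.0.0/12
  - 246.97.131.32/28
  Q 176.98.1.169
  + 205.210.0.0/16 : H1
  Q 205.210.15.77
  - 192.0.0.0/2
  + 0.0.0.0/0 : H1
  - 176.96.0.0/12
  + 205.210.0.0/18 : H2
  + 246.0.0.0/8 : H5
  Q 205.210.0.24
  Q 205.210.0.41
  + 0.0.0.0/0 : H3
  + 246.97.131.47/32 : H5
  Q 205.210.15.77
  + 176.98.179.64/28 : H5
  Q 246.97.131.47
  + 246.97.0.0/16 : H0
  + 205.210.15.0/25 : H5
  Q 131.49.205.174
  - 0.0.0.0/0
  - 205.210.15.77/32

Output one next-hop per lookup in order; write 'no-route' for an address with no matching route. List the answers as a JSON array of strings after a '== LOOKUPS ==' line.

Process each operation:
  + 246.97.131.32/28 (H1) depth=28
  + 205.210.15.77/32 (H2) depth=32
  + 192.0.0.0/2 (H2) depth=2
  + 176.96.0.0/12 (H0) depth=12
  + 246.96.0.0/12 (H0) depth=12
  + 0.0.0.0/0 (H2) depth=0
  + 176.98.0.0/16 (H1) depth=16
  - 246.96.0.0/12 clear@12
  - 246.97.131.32/28 clear@28
  lookup 176.98.1.169: bits 1011000001100010 walk d0:H2→d1:-→d2:-→d3:-→d4:-→d5:-→d6:-→d7:-→d8:-→d9:-→d10:-→d11:-→d12:H0→d13:-→d14:-→d15:-→d16:H1 -> H1
  + 205.210.0.0/16 (H1) depth=16
  lookup 205.210.15.77: bits 11001101110100100000111101001101 walk d0:H2→d1:-→d2:H2→d3:-→d4:-→d5:-→d6:-→d7:-→d8:-→d9:-→d10:-→d11:-→d12:-→d13:-→d14:-→d15:-→d16:H1→d17:-→d18:-→d19:-→d20:-→d21:-→d22:-→d23:-→d24:-→d25:-→d26:-→d27:-→d28:-→d29:-→d30:-→d31:-→d32:H2 -> H2
  - 192.0.0.0/2 clear@2
  + 0.0.0.0/0 (H1) depth=0
  - 176.96.0.0/12 clear@12
  + 205.210.0.0/18 (H2) depth=18
  + 246.0.0.0/8 (H5) depth=8
  lookup 205.210.0.24: bits 11001101110100100000 walk d0:H1→d1:-→d2:-→d3:-→d4:-→d5:-→d6:-→d7:-→d8:-→d9:-→d10:-→d11:-→d12:-→d13:-→d14:-→d15:-→d16:H1→d17:-→d18:H2→d19:-→d20:- -> H2
  lookup 205.210.0.41: bits 11001101110100100000 walk d0:H1→d1:-→d2:-→d3:-→d4:-→d5:-→d6:-→d7:-→d8:-→d9:-→d10:-→d11:-→d12:-→d13:-→d14:-→d15:-→d16:H1→d17:-→d18:H2→d19:-→d20:- -> H2
  + 0.0.0.0/0 (H3) depth=0
  + 246.97.131.47/32 (H5) depth=32
  lookup 205.210.15.77: bits 11001101110100100000111101001101 walk d0:H3→d1:-→d2:-→d3:-→d4:-→d5:-→d6:-→d7:-→d8:-→d9:-→d10:-→d11:-→d12:-→d13:-→d14:-→d15:-→d16:H1→d17:-→d18:H2→d19:-→d20:-→d21:-→d22:-→d23:-→d24:-→d25:-→d26:-→d27:-→d28:-→d29:-→d30:-→d31:-→d32:H2 -> H2
  + 176.98.179.64/28 (H5) depth=28
  lookup 246.97.131.47: bits 11110110011000011000001100101111 walk d0:H3→d1:-→d2:-→d3:-→d4:-→d5:-→d6:-→d7:-→d8:H5→d9:-→d10:-→d11:-→d12:-→d13:-→d14:-→d15:-→d16:-→d17:-→d18:-→d19:-→d20:-→d21:-→d22:-→d23:-→d24:-→d25:-→d26:-→d27:-→d28:-→d29:-→d30:-→d31:-→d32:H5 -> H5
  + 246.97.0.0/16 (H0) depth=16
  + 205.210.15.0/25 (H5) depth=25
  lookup 131.49.205.174: bits 10 walk d0:H3→d1:-→d2:- -> H3
  - 0.0.0.0/0 clear@0
  - 205.210.15.77/32 clear@32

== LOOKUPS ==
["H1","H2","H2","H2","H2","H5","H3"]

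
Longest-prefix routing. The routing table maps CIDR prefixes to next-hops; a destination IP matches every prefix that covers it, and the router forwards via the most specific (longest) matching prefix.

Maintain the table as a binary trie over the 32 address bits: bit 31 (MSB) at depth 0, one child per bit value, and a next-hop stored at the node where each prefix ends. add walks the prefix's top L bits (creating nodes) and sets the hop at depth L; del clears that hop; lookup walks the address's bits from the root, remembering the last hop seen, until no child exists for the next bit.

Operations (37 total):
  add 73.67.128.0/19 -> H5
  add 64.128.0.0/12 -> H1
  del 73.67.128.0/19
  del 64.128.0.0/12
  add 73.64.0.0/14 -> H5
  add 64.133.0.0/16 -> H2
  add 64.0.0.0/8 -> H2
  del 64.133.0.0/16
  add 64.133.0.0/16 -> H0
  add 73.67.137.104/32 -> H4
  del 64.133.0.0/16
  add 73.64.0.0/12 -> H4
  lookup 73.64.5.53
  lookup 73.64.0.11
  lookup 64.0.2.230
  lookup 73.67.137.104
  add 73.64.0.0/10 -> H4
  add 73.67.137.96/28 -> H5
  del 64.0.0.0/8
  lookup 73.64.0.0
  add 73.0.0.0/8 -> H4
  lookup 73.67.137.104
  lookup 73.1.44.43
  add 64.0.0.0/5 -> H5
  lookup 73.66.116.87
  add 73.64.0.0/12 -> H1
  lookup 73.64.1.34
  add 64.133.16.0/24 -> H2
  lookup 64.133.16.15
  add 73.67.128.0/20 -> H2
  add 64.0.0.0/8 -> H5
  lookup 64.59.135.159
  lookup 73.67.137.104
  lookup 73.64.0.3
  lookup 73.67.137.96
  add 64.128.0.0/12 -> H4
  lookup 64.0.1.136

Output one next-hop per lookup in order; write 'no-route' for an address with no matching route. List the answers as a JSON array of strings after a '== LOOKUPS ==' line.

Apply in order:
  + 73.67.128.0/19 (H5) depth=19
  + 64.128.0.0/12 (H1) depth=12
  del 73.67.128.0/19 (clear depth 19)
  del 64.128.0.0/12 (clear depth 12)
  + 73.64.0.0/14 (H5) depth=14
  + 64.133.0.0/16 (H2) depth=16
  + 64.0.0.0/8 (H2) depth=8
  del 64.133.0.0/16 (clear depth 16)
  + 64.133.0.0/16 (H0) depth=16
  + 73.67.137.104/32 (H4) depth=32
  del 64.133.0.0/16 (clear depth 16)
  + 73.64.0.0/12 (H4) depth=12
  Q 73.64.5.53: descend 01001001010000 ; hops seen [H4,H5] ; pick H5
  Q 73.64.0.11: descend 01001001010000 ; hops seen [H4,H5] ; pick H5
  Q 64.0.2.230: descend 01000000 ; hops seen [H2] ; pick H2
  Q 73.67.137.104: descend 01001001010000111000100101101000 ; hops seen [H4,H5,H4] ; pick H4
  + 73.64.0.0/10 (H4) depth=10
  + 73.67.137.96/28 (H5) depth=28
  del 64.0.0.0/8 (clear depth 8)
  Q 73.64.0.0: descend 01001001010000 ; hops seen [H4,H4,H5] ; pick H5
  + 73.0.0.0/8 (H4) depth=8
  Q 73.67.137.104: descend 01001001010000111000100101101000 ; hops seen [H4,H4,H4,H5,H5,H4] ; pick H4
  Q 73.1.44.43: descend 010010010 ; hops seen [H4] ; pick H4
  + 64.0.0.0/5 (H5) depth=5
  Q 73.66.116.87: descend 010010010100001 ; hops seen [H4,H4,H4,H5] ; pick H5
  + 73.64.0.0/12 (H1) depth=12
  Q 73.64.1.34: descend 01001001010000 ; hops seen [H4,H4,H1,H5] ; pick H5
  + 64.133.16.0/24 (H2) depth=24
  Q 64.133.16.15: descend 010000001000010100010000 ; hops seen [H5,H2] ; pick H2
  + 73.67.128.0/20 (H2) depth=20
  + 64.0.0.0/8 (H5) depth=8
  Q 64.59.135.159: descend 01000000 ; hops seen [H5,H5] ; pick H5
  Q 73.67.137.104: descend 01001001010000111000100101101000 ; hops seen [H4,H4,H1,H5,H2,H5,H4] ; pick H4
  Q 73.64.0.3: descend 01001001010000 ; hops seen [H4,H4,H1,H5] ; pick H5
  Q 73.67.137.96: descend 0100100101000011100010010110 ; hops seen [H4,H4,H1,H5,H2,H5] ; pick H5
  + 64.128.0.0/12 (H4) depth=12
  Q 64.0.1.136: descend 01000000 ; hops seen [H5,H5] ; pick H5

== LOOKUPS ==
["H5","H5","H2","H4","H5","H4","H4","H5","H5","H2","H5","H4","H5","H5","H5"]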